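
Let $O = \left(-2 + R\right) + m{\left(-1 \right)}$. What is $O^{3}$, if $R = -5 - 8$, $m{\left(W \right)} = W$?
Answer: $-4096$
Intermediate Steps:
$R = -13$ ($R = -5 - 8 = -13$)
$O = -16$ ($O = \left(-2 - 13\right) - 1 = -15 - 1 = -16$)
$O^{3} = \left(-16\right)^{3} = -4096$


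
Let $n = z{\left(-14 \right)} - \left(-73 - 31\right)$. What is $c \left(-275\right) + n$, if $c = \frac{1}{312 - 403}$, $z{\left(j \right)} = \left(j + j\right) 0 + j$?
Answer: $\frac{8465}{91} \approx 93.022$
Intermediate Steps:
$z{\left(j \right)} = j$ ($z{\left(j \right)} = 2 j 0 + j = 0 + j = j$)
$c = - \frac{1}{91}$ ($c = \frac{1}{-91} = - \frac{1}{91} \approx -0.010989$)
$n = 90$ ($n = -14 - \left(-73 - 31\right) = -14 - -104 = -14 + 104 = 90$)
$c \left(-275\right) + n = \left(- \frac{1}{91}\right) \left(-275\right) + 90 = \frac{275}{91} + 90 = \frac{8465}{91}$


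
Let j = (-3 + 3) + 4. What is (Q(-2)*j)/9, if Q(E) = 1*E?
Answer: -8/9 ≈ -0.88889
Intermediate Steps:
j = 4 (j = 0 + 4 = 4)
Q(E) = E
(Q(-2)*j)/9 = -2*4/9 = -8*⅑ = -8/9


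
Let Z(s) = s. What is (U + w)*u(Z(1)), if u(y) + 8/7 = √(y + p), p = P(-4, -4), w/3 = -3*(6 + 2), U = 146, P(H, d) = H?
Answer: -592/7 + 74*I*√3 ≈ -84.571 + 128.17*I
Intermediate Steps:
w = -72 (w = 3*(-3*(6 + 2)) = 3*(-3*8) = 3*(-24) = -72)
p = -4
u(y) = -8/7 + √(-4 + y) (u(y) = -8/7 + √(y - 4) = -8/7 + √(-4 + y))
(U + w)*u(Z(1)) = (146 - 72)*(-8/7 + √(-4 + 1)) = 74*(-8/7 + √(-3)) = 74*(-8/7 + I*√3) = -592/7 + 74*I*√3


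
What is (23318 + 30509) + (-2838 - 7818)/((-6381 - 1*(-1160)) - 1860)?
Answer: 381159643/7081 ≈ 53829.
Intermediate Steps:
(23318 + 30509) + (-2838 - 7818)/((-6381 - 1*(-1160)) - 1860) = 53827 - 10656/((-6381 + 1160) - 1860) = 53827 - 10656/(-5221 - 1860) = 53827 - 10656/(-7081) = 53827 - 10656*(-1/7081) = 53827 + 10656/7081 = 381159643/7081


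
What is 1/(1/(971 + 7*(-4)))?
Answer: 943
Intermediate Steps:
1/(1/(971 + 7*(-4))) = 1/(1/(971 - 28)) = 1/(1/943) = 943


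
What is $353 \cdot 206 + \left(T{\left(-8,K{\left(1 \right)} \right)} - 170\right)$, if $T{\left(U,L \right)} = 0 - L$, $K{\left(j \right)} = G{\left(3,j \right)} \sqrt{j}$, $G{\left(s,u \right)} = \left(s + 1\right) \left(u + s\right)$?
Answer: $72532$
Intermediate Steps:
$G{\left(s,u \right)} = \left(1 + s\right) \left(s + u\right)$
$K{\left(j \right)} = \sqrt{j} \left(12 + 4 j\right)$ ($K{\left(j \right)} = \left(3 + j + 3^{2} + 3 j\right) \sqrt{j} = \left(3 + j + 9 + 3 j\right) \sqrt{j} = \left(12 + 4 j\right) \sqrt{j} = \sqrt{j} \left(12 + 4 j\right)$)
$T{\left(U,L \right)} = - L$
$353 \cdot 206 + \left(T{\left(-8,K{\left(1 \right)} \right)} - 170\right) = 353 \cdot 206 - \left(170 + 4 \sqrt{1} \left(3 + 1\right)\right) = 72718 - \left(170 + 4 \cdot 1 \cdot 4\right) = 72718 - 186 = 72532$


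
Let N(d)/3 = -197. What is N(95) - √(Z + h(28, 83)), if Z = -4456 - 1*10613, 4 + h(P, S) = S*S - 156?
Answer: -591 - 2*I*√2085 ≈ -591.0 - 91.324*I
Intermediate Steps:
h(P, S) = -160 + S² (h(P, S) = -4 + (S*S - 156) = -4 + (S² - 156) = -4 + (-156 + S²) = -160 + S²)
N(d) = -591 (N(d) = 3*(-197) = -591)
Z = -15069 (Z = -4456 - 10613 = -15069)
N(95) - √(Z + h(28, 83)) = -591 - √(-15069 + (-160 + 83²)) = -591 - √(-15069 + (-160 + 6889)) = -591 - √(-15069 + 6729) = -591 - √(-8340) = -591 - 2*I*√2085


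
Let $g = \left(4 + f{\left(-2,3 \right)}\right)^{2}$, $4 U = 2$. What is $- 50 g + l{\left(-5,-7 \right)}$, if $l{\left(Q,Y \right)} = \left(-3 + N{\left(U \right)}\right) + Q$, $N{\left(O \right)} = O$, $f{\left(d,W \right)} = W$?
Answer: $- \frac{4915}{2} \approx -2457.5$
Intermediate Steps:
$U = \frac{1}{2}$ ($U = \frac{1}{4} \cdot 2 = \frac{1}{2} \approx 0.5$)
$l{\left(Q,Y \right)} = - \frac{5}{2} + Q$ ($l{\left(Q,Y \right)} = \left(-3 + \frac{1}{2}\right) + Q = - \frac{5}{2} + Q$)
$g = 49$ ($g = \left(4 + 3\right)^{2} = 7^{2} = 49$)
$- 50 g + l{\left(-5,-7 \right)} = \left(-50\right) 49 - \frac{15}{2} = -2450 - \frac{15}{2} = - \frac{4915}{2}$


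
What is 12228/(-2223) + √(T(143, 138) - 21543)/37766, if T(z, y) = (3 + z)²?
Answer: -4076/741 + I*√227/37766 ≈ -5.5007 + 0.00039894*I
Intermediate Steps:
12228/(-2223) + √(T(143, 138) - 21543)/37766 = 12228/(-2223) + √((3 + 143)² - 21543)/37766 = 12228*(-1/2223) + √(146² - 21543)*(1/37766) = -4076/741 + √(21316 - 21543)*(1/37766) = -4076/741 + √(-227)*(1/37766) = -4076/741 + (I*√227)*(1/37766) = -4076/741 + I*√227/37766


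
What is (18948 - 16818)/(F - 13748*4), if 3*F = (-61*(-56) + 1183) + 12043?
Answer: -3195/74167 ≈ -0.043078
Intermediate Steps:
F = 16642/3 (F = ((-61*(-56) + 1183) + 12043)/3 = ((3416 + 1183) + 12043)/3 = (4599 + 12043)/3 = (⅓)*16642 = 16642/3 ≈ 5547.3)
(18948 - 16818)/(F - 13748*4) = (18948 - 16818)/(16642/3 - 13748*4) = 2130/(16642/3 - 54992) = 2130/(-148334/3) = 2130*(-3/148334) = -3195/74167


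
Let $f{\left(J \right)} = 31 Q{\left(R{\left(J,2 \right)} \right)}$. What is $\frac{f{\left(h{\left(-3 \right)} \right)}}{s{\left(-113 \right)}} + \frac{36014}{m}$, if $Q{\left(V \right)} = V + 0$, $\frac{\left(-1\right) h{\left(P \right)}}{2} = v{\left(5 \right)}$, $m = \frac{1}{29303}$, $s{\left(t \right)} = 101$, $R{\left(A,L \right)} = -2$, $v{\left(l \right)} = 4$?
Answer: $\frac{106587142380}{101} \approx 1.0553 \cdot 10^{9}$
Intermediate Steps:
$m = \frac{1}{29303} \approx 3.4126 \cdot 10^{-5}$
$h{\left(P \right)} = -8$ ($h{\left(P \right)} = \left(-2\right) 4 = -8$)
$Q{\left(V \right)} = V$
$f{\left(J \right)} = -62$ ($f{\left(J \right)} = 31 \left(-2\right) = -62$)
$\frac{f{\left(h{\left(-3 \right)} \right)}}{s{\left(-113 \right)}} + \frac{36014}{m} = - \frac{62}{101} + 36014 \frac{1}{\frac{1}{29303}} = \left(-62\right) \frac{1}{101} + 36014 \cdot 29303 = - \frac{62}{101} + 1055318242 = \frac{106587142380}{101}$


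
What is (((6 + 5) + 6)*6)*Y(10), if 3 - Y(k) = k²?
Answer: -9894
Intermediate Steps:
Y(k) = 3 - k²
(((6 + 5) + 6)*6)*Y(10) = (((6 + 5) + 6)*6)*(3 - 1*10²) = ((11 + 6)*6)*(3 - 1*100) = (17*6)*(3 - 100) = 102*(-97) = -9894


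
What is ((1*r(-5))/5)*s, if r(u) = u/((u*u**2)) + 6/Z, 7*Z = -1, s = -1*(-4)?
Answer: -4196/125 ≈ -33.568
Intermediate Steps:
s = 4
Z = -1/7 (Z = (1/7)*(-1) = -1/7 ≈ -0.14286)
r(u) = -42 + u**(-2) (r(u) = u/((u*u**2)) + 6/(-1/7) = u/(u**3) + 6*(-7) = u/u**3 - 42 = u**(-2) - 42 = -42 + u**(-2))
((1*r(-5))/5)*s = ((1*(-42 + (-5)**(-2)))/5)*4 = ((1*(-42 + 1/25))*(1/5))*4 = ((1*(-1049/25))*(1/5))*4 = -1049/25*1/5*4 = -1049/125*4 = -4196/125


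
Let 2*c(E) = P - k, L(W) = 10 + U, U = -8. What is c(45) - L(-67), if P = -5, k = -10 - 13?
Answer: 7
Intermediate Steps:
k = -23
L(W) = 2 (L(W) = 10 - 8 = 2)
c(E) = 9 (c(E) = (-5 - 1*(-23))/2 = (-5 + 23)/2 = (½)*18 = 9)
c(45) - L(-67) = 9 - 1*2 = 9 - 2 = 7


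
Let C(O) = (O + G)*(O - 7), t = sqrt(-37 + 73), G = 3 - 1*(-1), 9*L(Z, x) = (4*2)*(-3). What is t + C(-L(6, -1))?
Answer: -206/9 ≈ -22.889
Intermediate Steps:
L(Z, x) = -8/3 (L(Z, x) = ((4*2)*(-3))/9 = (8*(-3))/9 = (1/9)*(-24) = -8/3)
G = 4 (G = 3 + 1 = 4)
t = 6 (t = sqrt(36) = 6)
C(O) = (-7 + O)*(4 + O) (C(O) = (O + 4)*(O - 7) = (4 + O)*(-7 + O) = (-7 + O)*(4 + O))
t + C(-L(6, -1)) = 6 + (-28 + (-1*(-8/3))**2 - (-3)*(-8)/3) = 6 + (-28 + (8/3)**2 - 3*8/3) = 6 + (-28 + 64/9 - 8) = 6 - 260/9 = -206/9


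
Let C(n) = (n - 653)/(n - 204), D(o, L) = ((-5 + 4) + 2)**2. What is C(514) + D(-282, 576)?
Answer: 171/310 ≈ 0.55161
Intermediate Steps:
D(o, L) = 1 (D(o, L) = (-1 + 2)**2 = 1**2 = 1)
C(n) = (-653 + n)/(-204 + n)
C(514) + D(-282, 576) = (-653 + 514)/(-204 + 514) + 1 = -139/310 + 1 = 171/310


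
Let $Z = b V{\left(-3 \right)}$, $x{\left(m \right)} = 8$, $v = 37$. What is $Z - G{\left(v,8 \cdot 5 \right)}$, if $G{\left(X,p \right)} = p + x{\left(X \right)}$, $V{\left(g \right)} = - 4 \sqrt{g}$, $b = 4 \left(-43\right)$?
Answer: $-48 + 688 i \sqrt{3} \approx -48.0 + 1191.7 i$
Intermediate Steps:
$b = -172$
$G{\left(X,p \right)} = 8 + p$ ($G{\left(X,p \right)} = p + 8 = 8 + p$)
$Z = 688 i \sqrt{3}$ ($Z = - 172 \left(- 4 \sqrt{-3}\right) = - 172 \left(- 4 i \sqrt{3}\right) = 688 i \sqrt{3} \approx 1191.7 i$)
$Z - G{\left(v,8 \cdot 5 \right)} = 688 i \sqrt{3} - \left(8 + 8 \cdot 5\right) = 688 i \sqrt{3} - \left(8 + 40\right) = 688 i \sqrt{3} - 48 = -48 + 688 i \sqrt{3}$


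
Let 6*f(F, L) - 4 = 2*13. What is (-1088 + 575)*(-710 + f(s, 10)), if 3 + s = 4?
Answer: 361665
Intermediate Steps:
s = 1 (s = -3 + 4 = 1)
f(F, L) = 5 (f(F, L) = ⅔ + (2*13)/6 = ⅔ + (⅙)*26 = ⅔ + 13/3 = 5)
(-1088 + 575)*(-710 + f(s, 10)) = (-1088 + 575)*(-710 + 5) = -513*(-705) = 361665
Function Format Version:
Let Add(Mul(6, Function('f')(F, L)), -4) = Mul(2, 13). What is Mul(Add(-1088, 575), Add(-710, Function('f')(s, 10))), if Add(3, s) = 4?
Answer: 361665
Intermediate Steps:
s = 1 (s = Add(-3, 4) = 1)
Function('f')(F, L) = 5 (Function('f')(F, L) = Add(Rational(2, 3), Mul(Rational(1, 6), Mul(2, 13))) = Add(Rational(2, 3), Mul(Rational(1, 6), 26)) = Add(Rational(2, 3), Rational(13, 3)) = 5)
Mul(Add(-1088, 575), Add(-710, Function('f')(s, 10))) = Mul(Add(-1088, 575), Add(-710, 5)) = Mul(-513, -705) = 361665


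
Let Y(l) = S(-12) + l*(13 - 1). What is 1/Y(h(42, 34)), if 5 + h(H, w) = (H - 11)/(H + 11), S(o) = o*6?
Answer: -53/6624 ≈ -0.0080012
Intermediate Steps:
S(o) = 6*o
h(H, w) = -5 + (-11 + H)/(11 + H) (h(H, w) = -5 + (H - 11)/(H + 11) = -5 + (-11 + H)/(11 + H))
Y(l) = -72 + 12*l (Y(l) = 6*(-12) + l*(13 - 1) = -72 + l*12 = -72 + 12*l)
1/Y(h(42, 34)) = 1/(-72 + 12*(2*(-33 - 2*42)/(11 + 42))) = 1/(-72 + 12*(2*(-33 - 84)/53)) = 1/(-72 + 12*(2*(1/53)*(-117))) = 1/(-72 + 12*(-234/53)) = 1/(-72 - 2808/53) = 1/(-6624/53) = -53/6624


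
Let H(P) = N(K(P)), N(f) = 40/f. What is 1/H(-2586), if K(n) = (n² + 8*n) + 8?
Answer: 1666679/10 ≈ 1.6667e+5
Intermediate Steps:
K(n) = 8 + n² + 8*n
H(P) = 40/(8 + P² + 8*P)
1/H(-2586) = 1/(40/(8 + (-2586)² + 8*(-2586))) = 1/(40/(8 + 6687396 - 20688)) = 1/(40/6666716) = 1/(40*(1/6666716)) = 1/(10/1666679) = 1666679/10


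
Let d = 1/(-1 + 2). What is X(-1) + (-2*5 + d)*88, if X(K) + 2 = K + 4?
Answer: -791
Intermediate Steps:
X(K) = 2 + K (X(K) = -2 + (K + 4) = -2 + (4 + K) = 2 + K)
d = 1 (d = 1/1 = 1)
X(-1) + (-2*5 + d)*88 = (2 - 1) + (-2*5 + 1)*88 = 1 + (-10 + 1)*88 = 1 - 9*88 = 1 - 792 = -791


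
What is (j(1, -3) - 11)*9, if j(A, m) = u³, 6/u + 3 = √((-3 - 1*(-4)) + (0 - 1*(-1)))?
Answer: -121437/343 - 56376*√2/343 ≈ -586.49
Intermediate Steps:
u = 6/(-3 + √2) (u = 6/(-3 + √((-3 - 1*(-4)) + (0 - 1*(-1)))) = 6/(-3 + √((-3 + 4) + (0 + 1))) = 6/(-3 + √(1 + 1)) = 6/(-3 + √2) ≈ -3.7836)
j(A, m) = (-18/7 - 6*√2/7)³
(j(1, -3) - 11)*9 = ((-9720/343 - 6264*√2/343) - 11)*9 = (-13493/343 - 6264*√2/343)*9 = -121437/343 - 56376*√2/343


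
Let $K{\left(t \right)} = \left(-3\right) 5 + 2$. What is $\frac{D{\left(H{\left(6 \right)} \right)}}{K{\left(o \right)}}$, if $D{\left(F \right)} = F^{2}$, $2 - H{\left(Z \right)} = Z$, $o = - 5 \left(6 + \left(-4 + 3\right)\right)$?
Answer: $- \frac{16}{13} \approx -1.2308$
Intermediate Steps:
$o = -25$ ($o = - 5 \left(6 - 1\right) = \left(-5\right) 5 = -25$)
$K{\left(t \right)} = -13$ ($K{\left(t \right)} = -15 + 2 = -13$)
$H{\left(Z \right)} = 2 - Z$
$\frac{D{\left(H{\left(6 \right)} \right)}}{K{\left(o \right)}} = \frac{\left(2 - 6\right)^{2}}{-13} = \left(2 - 6\right)^{2} \left(- \frac{1}{13}\right) = \left(-4\right)^{2} \left(- \frac{1}{13}\right) = 16 \left(- \frac{1}{13}\right) = - \frac{16}{13}$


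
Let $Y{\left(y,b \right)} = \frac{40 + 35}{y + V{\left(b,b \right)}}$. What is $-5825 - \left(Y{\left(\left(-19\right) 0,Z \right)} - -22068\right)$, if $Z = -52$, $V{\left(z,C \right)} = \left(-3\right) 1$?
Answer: $-27868$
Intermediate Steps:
$V{\left(z,C \right)} = -3$
$Y{\left(y,b \right)} = \frac{75}{-3 + y}$ ($Y{\left(y,b \right)} = \frac{40 + 35}{y - 3} = \frac{75}{-3 + y}$)
$-5825 - \left(Y{\left(\left(-19\right) 0,Z \right)} - -22068\right) = -5825 - \left(\frac{75}{-3 - 0} - -22068\right) = -5825 - \left(\frac{75}{-3 + 0} + 22068\right) = -5825 - \left(\frac{75}{-3} + 22068\right) = -5825 - \left(75 \left(- \frac{1}{3}\right) + 22068\right) = -5825 - \left(-25 + 22068\right) = -5825 - 22043 = -27868$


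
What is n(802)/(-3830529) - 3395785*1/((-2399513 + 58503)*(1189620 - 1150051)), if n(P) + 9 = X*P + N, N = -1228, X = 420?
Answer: -6214875273463561/70965471717272202 ≈ -0.087576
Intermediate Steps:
n(P) = -1237 + 420*P (n(P) = -9 + (420*P - 1228) = -9 + (-1228 + 420*P) = -1237 + 420*P)
n(802)/(-3830529) - 3395785*1/((-2399513 + 58503)*(1189620 - 1150051)) = (-1237 + 420*802)/(-3830529) - 3395785*1/((-2399513 + 58503)*(1189620 - 1150051)) = (-1237 + 336840)*(-1/3830529) - 3395785/(39569*(-2341010)) = 335603*(-1/3830529) - 3395785/(-92631424690) = -335603/3830529 - 3395785*(-1/92631424690) = -335603/3830529 + 679157/18526284938 = -6214875273463561/70965471717272202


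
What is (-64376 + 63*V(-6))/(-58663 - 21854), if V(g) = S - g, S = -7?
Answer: 64439/80517 ≈ 0.80032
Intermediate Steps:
V(g) = -7 - g
(-64376 + 63*V(-6))/(-58663 - 21854) = (-64376 + 63*(-7 - 1*(-6)))/(-58663 - 21854) = (-64376 + 63*(-7 + 6))/(-80517) = (-64376 + 63*(-1))*(-1/80517) = (-64376 - 63)*(-1/80517) = -64439*(-1/80517) = 64439/80517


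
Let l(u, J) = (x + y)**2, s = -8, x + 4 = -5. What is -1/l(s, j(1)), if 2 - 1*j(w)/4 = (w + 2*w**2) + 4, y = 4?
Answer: -1/25 ≈ -0.040000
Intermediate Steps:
x = -9 (x = -4 - 5 = -9)
j(w) = -8 - 8*w**2 - 4*w (j(w) = 8 - 4*((w + 2*w**2) + 4) = 8 - 4*(4 + w + 2*w**2) = 8 + (-16 - 8*w**2 - 4*w) = -8 - 8*w**2 - 4*w)
l(u, J) = 25 (l(u, J) = (-9 + 4)**2 = (-5)**2 = 25)
-1/l(s, j(1)) = -1/25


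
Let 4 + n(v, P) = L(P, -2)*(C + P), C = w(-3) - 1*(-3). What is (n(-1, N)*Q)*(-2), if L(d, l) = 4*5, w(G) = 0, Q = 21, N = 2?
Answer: -4032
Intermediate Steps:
L(d, l) = 20
C = 3 (C = 0 - 1*(-3) = 0 + 3 = 3)
n(v, P) = 56 + 20*P (n(v, P) = -4 + 20*(3 + P) = -4 + (60 + 20*P) = 56 + 20*P)
(n(-1, N)*Q)*(-2) = ((56 + 20*2)*21)*(-2) = ((56 + 40)*21)*(-2) = (96*21)*(-2) = 2016*(-2) = -4032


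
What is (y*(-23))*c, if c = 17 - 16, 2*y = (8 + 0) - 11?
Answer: 69/2 ≈ 34.500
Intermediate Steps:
y = -3/2 (y = ((8 + 0) - 11)/2 = (8 - 11)/2 = (1/2)*(-3) = -3/2 ≈ -1.5000)
c = 1
(y*(-23))*c = -3/2*(-23)*1 = (69/2)*1 = 69/2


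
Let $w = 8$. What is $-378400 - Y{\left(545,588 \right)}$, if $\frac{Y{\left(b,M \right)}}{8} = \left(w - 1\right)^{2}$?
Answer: $-378792$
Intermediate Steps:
$Y{\left(b,M \right)} = 392$ ($Y{\left(b,M \right)} = 8 \left(8 - 1\right)^{2} = 8 \cdot 7^{2} = 8 \cdot 49 = 392$)
$-378400 - Y{\left(545,588 \right)} = -378400 - 392 = -378792$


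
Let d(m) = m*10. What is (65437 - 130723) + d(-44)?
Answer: -65726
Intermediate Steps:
d(m) = 10*m
(65437 - 130723) + d(-44) = (65437 - 130723) + 10*(-44) = -65286 - 440 = -65726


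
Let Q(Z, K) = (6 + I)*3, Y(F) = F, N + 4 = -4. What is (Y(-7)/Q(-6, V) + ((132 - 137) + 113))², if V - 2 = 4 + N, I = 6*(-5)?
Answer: 60575089/5184 ≈ 11685.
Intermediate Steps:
N = -8 (N = -4 - 4 = -8)
I = -30
V = -2 (V = 2 + (4 - 8) = 2 - 4 = -2)
Q(Z, K) = -72 (Q(Z, K) = (6 - 30)*3 = -24*3 = -72)
(Y(-7)/Q(-6, V) + ((132 - 137) + 113))² = (-7/(-72) + ((132 - 137) + 113))² = (-7*(-1/72) + (-5 + 113))² = (7/72 + 108)² = (7783/72)² = 60575089/5184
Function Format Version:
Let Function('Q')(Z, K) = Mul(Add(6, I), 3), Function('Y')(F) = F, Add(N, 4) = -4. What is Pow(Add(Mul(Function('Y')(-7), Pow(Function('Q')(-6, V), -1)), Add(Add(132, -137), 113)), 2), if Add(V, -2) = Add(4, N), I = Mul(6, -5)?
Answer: Rational(60575089, 5184) ≈ 11685.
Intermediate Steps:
N = -8 (N = Add(-4, -4) = -8)
I = -30
V = -2 (V = Add(2, Add(4, -8)) = Add(2, -4) = -2)
Function('Q')(Z, K) = -72 (Function('Q')(Z, K) = Mul(Add(6, -30), 3) = Mul(-24, 3) = -72)
Pow(Add(Mul(Function('Y')(-7), Pow(Function('Q')(-6, V), -1)), Add(Add(132, -137), 113)), 2) = Pow(Add(Mul(-7, Pow(-72, -1)), Add(Add(132, -137), 113)), 2) = Pow(Add(Mul(-7, Rational(-1, 72)), Add(-5, 113)), 2) = Pow(Add(Rational(7, 72), 108), 2) = Pow(Rational(7783, 72), 2) = Rational(60575089, 5184)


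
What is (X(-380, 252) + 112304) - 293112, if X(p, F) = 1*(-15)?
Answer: -180823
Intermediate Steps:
X(p, F) = -15
(X(-380, 252) + 112304) - 293112 = (-15 + 112304) - 293112 = 112289 - 293112 = -180823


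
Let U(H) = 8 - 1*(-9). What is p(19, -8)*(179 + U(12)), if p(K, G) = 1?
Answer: 196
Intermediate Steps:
U(H) = 17 (U(H) = 8 + 9 = 17)
p(19, -8)*(179 + U(12)) = 1*(179 + 17) = 1*196 = 196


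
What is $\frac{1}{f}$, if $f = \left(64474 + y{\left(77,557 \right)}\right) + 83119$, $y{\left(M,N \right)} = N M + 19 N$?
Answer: $\frac{1}{201065} \approx 4.9735 \cdot 10^{-6}$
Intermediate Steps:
$y{\left(M,N \right)} = 19 N + M N$ ($y{\left(M,N \right)} = M N + 19 N = 19 N + M N$)
$f = 201065$ ($f = \left(64474 + 557 \left(19 + 77\right)\right) + 83119 = \left(64474 + 557 \cdot 96\right) + 83119 = \left(64474 + 53472\right) + 83119 = 117946 + 83119 = 201065$)
$\frac{1}{f} = \frac{1}{201065}$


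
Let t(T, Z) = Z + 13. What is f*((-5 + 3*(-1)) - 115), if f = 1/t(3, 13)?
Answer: -123/26 ≈ -4.7308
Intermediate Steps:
t(T, Z) = 13 + Z
f = 1/26 (f = 1/(13 + 13) = 1/26 ≈ 0.038462)
f*((-5 + 3*(-1)) - 115) = ((-5 + 3*(-1)) - 115)/26 = ((-5 - 3) - 115)/26 = (-8 - 115)/26 = (1/26)*(-123) = -123/26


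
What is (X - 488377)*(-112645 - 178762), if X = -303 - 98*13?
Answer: 142776025278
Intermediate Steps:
X = -1577 (X = -303 - 1274 = -1577)
(X - 488377)*(-112645 - 178762) = (-1577 - 488377)*(-112645 - 178762) = -489954*(-291407) = 142776025278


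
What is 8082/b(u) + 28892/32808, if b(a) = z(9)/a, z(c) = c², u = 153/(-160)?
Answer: -31014013/328080 ≈ -94.532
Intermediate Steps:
u = -153/160 (u = 153*(-1/160) = -153/160 ≈ -0.95625)
b(a) = 81/a (b(a) = 9²/a = 81/a)
8082/b(u) + 28892/32808 = 8082/((81/(-153/160))) + 28892/32808 = 8082/((81*(-160/153))) + 28892*(1/32808) = 8082/(-1440/17) + 7223/8202 = 8082*(-17/1440) + 7223/8202 = -7633/80 + 7223/8202 = -31014013/328080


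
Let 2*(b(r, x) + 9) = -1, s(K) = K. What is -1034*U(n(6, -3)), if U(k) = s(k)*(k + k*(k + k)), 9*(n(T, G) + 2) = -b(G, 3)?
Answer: 597652/729 ≈ 819.82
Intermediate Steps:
b(r, x) = -19/2 (b(r, x) = -9 + (½)*(-1) = -9 - ½ = -19/2)
n(T, G) = -17/18 (n(T, G) = -2 + (-1*(-19/2))/9 = -2 + (⅑)*(19/2) = -2 + 19/18 = -17/18)
U(k) = k*(k + 2*k²) (U(k) = k*(k + k*(k + k)) = k*(k + k*(2*k)) = k*(k + 2*k²))
-1034*U(n(6, -3)) = -1034*(-17/18)²*(1 + 2*(-17/18)) = -149413*(1 - 17/9)/162 = -149413*(-8)/(162*9) = -1034*(-578/729) = 597652/729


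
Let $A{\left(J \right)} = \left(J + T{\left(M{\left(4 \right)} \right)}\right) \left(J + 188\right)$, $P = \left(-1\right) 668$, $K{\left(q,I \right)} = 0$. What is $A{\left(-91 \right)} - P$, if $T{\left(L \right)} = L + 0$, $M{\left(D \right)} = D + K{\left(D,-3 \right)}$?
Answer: $-7771$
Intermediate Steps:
$M{\left(D \right)} = D$ ($M{\left(D \right)} = D + 0 = D$)
$P = -668$
$T{\left(L \right)} = L$
$A{\left(J \right)} = \left(4 + J\right) \left(188 + J\right)$ ($A{\left(J \right)} = \left(J + 4\right) \left(J + 188\right) = \left(4 + J\right) \left(188 + J\right)$)
$A{\left(-91 \right)} - P = \left(752 + \left(-91\right)^{2} + 192 \left(-91\right)\right) - -668 = \left(752 + 8281 - 17472\right) + 668 = -8439 + 668 = -7771$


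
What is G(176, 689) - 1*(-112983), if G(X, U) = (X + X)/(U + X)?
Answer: 97730647/865 ≈ 1.1298e+5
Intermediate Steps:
G(X, U) = 2*X/(U + X) (G(X, U) = (2*X)/(U + X) = 2*X/(U + X))
G(176, 689) - 1*(-112983) = 2*176/(689 + 176) - 1*(-112983) = 2*176/865 + 112983 = 2*176*(1/865) + 112983 = 352/865 + 112983 = 97730647/865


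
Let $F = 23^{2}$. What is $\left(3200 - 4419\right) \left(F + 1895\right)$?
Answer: $-2954856$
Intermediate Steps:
$F = 529$
$\left(3200 - 4419\right) \left(F + 1895\right) = \left(3200 - 4419\right) \left(529 + 1895\right) = \left(-1219\right) 2424 = -2954856$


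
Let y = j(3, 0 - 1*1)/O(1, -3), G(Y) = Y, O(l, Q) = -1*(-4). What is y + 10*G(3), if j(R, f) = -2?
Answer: 59/2 ≈ 29.500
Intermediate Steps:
O(l, Q) = 4
y = -½ (y = -2/4 = -2*¼ = -½ ≈ -0.50000)
y + 10*G(3) = -½ + 10*3 = -½ + 30 = 59/2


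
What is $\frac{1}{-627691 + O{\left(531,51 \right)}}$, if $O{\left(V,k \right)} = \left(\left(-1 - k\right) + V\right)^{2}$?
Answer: $- \frac{1}{398250} \approx -2.511 \cdot 10^{-6}$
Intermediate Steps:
$O{\left(V,k \right)} = \left(-1 + V - k\right)^{2}$
$\frac{1}{-627691 + O{\left(531,51 \right)}} = \frac{1}{-627691 + \left(1 + 51 - 531\right)^{2}} = \frac{1}{-627691 + \left(-479\right)^{2}} = \frac{1}{-627691 + 229441} = \frac{1}{-398250} = - \frac{1}{398250}$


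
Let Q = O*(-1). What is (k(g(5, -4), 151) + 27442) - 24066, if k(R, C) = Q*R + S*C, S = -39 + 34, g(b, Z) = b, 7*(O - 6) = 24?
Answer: 18017/7 ≈ 2573.9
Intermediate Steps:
O = 66/7 (O = 6 + (1/7)*24 = 6 + 24/7 = 66/7 ≈ 9.4286)
S = -5
Q = -66/7 (Q = (66/7)*(-1) = -66/7 ≈ -9.4286)
k(R, C) = -5*C - 66*R/7 (k(R, C) = -66*R/7 - 5*C = -5*C - 66*R/7)
(k(g(5, -4), 151) + 27442) - 24066 = ((-5*151 - 66/7*5) + 27442) - 24066 = ((-755 - 330/7) + 27442) - 24066 = (-5615/7 + 27442) - 24066 = 186479/7 - 24066 = 18017/7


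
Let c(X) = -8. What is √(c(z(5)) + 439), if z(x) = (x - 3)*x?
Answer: √431 ≈ 20.761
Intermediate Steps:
z(x) = x*(-3 + x) (z(x) = (-3 + x)*x = x*(-3 + x))
√(c(z(5)) + 439) = √(-8 + 439) = √431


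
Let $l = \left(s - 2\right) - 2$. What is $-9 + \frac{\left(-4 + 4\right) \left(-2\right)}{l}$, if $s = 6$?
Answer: $-9$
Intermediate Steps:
$l = 2$ ($l = \left(6 - 2\right) - 2 = 4 - 2 = 2$)
$-9 + \frac{\left(-4 + 4\right) \left(-2\right)}{l} = -9 + \frac{\left(-4 + 4\right) \left(-2\right)}{2} = -9 + \frac{0 \left(-2\right)}{2} = -9 + \frac{1}{2} \cdot 0 = -9 + 0 = -9$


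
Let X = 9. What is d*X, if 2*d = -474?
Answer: -2133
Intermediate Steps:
d = -237 (d = (½)*(-474) = -237)
d*X = -237*9 = -2133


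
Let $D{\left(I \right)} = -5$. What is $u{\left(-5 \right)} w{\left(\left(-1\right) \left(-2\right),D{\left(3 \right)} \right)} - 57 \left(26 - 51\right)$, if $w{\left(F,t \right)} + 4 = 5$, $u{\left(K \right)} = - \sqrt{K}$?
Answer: $1425 - i \sqrt{5} \approx 1425.0 - 2.2361 i$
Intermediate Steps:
$w{\left(F,t \right)} = 1$ ($w{\left(F,t \right)} = -4 + 5 = 1$)
$u{\left(-5 \right)} w{\left(\left(-1\right) \left(-2\right),D{\left(3 \right)} \right)} - 57 \left(26 - 51\right) = - \sqrt{-5} \cdot 1 - 57 \left(26 - 51\right) = - i \sqrt{5} \cdot 1 - -1425 = - i \sqrt{5} \cdot 1 + 1425 = - i \sqrt{5} + 1425 = 1425 - i \sqrt{5}$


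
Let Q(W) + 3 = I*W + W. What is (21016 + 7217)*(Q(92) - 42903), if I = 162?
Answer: -787983030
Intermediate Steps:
Q(W) = -3 + 163*W (Q(W) = -3 + (162*W + W) = -3 + 163*W)
(21016 + 7217)*(Q(92) - 42903) = (21016 + 7217)*((-3 + 163*92) - 42903) = 28233*((-3 + 14996) - 42903) = 28233*(14993 - 42903) = 28233*(-27910) = -787983030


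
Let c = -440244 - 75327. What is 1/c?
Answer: -1/515571 ≈ -1.9396e-6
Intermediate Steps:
c = -515571
1/c = 1/(-515571) = -1/515571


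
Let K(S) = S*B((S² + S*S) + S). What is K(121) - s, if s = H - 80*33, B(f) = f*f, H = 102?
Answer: 104608908027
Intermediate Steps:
B(f) = f²
K(S) = S*(S + 2*S²)² (K(S) = S*((S² + S*S) + S)² = S*((S² + S²) + S)² = S*(2*S² + S)² = S*(S + 2*S²)²)
s = -2538 (s = 102 - 80*33 = 102 - 2640 = -2538)
K(121) - s = 121³*(1 + 2*121)² - 1*(-2538) = 1771561*(1 + 242)² + 2538 = 1771561*243² + 2538 = 1771561*59049 + 2538 = 104608905489 + 2538 = 104608908027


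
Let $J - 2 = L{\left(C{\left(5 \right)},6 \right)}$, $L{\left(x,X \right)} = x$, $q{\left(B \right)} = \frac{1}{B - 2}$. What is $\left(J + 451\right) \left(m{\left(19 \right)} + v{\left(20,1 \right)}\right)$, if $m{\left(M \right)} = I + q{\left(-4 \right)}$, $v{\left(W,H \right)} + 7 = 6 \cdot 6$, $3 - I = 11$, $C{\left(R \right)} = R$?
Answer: $\frac{28625}{3} \approx 9541.7$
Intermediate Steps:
$q{\left(B \right)} = \frac{1}{-2 + B}$
$I = -8$ ($I = 3 - 11 = -8$)
$J = 7$ ($J = 2 + 5 = 7$)
$v{\left(W,H \right)} = 29$ ($v{\left(W,H \right)} = -7 + 6 \cdot 6 = -7 + 36 = 29$)
$m{\left(M \right)} = - \frac{49}{6}$ ($m{\left(M \right)} = -8 + \frac{1}{-2 - 4} = -8 + \frac{1}{-6} = -8 - \frac{1}{6} = - \frac{49}{6}$)
$\left(J + 451\right) \left(m{\left(19 \right)} + v{\left(20,1 \right)}\right) = \left(7 + 451\right) \left(- \frac{49}{6} + 29\right) = 458 \cdot \frac{125}{6} = \frac{28625}{3}$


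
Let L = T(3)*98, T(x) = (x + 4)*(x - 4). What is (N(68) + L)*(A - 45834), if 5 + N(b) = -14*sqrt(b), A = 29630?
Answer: 11196964 + 453712*sqrt(17) ≈ 1.3068e+7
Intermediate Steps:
N(b) = -5 - 14*sqrt(b)
T(x) = (-4 + x)*(4 + x) (T(x) = (4 + x)*(-4 + x) = (-4 + x)*(4 + x))
L = -686 (L = (-16 + 3**2)*98 = (-16 + 9)*98 = -7*98 = -686)
(N(68) + L)*(A - 45834) = ((-5 - 28*sqrt(17)) - 686)*(29630 - 45834) = ((-5 - 28*sqrt(17)) - 686)*(-16204) = (-691 - 28*sqrt(17))*(-16204) = 11196964 + 453712*sqrt(17)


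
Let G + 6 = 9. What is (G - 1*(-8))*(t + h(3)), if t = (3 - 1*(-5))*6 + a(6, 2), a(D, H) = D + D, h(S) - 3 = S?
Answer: 726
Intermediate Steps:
G = 3 (G = -6 + 9 = 3)
h(S) = 3 + S
a(D, H) = 2*D
t = 60 (t = (3 - 1*(-5))*6 + 2*6 = (3 + 5)*6 + 12 = 8*6 + 12 = 48 + 12 = 60)
(G - 1*(-8))*(t + h(3)) = (3 - 1*(-8))*(60 + (3 + 3)) = (3 + 8)*(60 + 6) = 11*66 = 726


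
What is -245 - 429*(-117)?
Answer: 49948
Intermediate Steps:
-245 - 429*(-117) = -245 + 50193 = 49948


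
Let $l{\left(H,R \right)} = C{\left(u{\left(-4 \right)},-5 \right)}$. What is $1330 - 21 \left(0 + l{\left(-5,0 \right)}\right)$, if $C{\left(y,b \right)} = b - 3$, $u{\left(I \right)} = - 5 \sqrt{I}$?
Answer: $1498$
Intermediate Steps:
$C{\left(y,b \right)} = -3 + b$
$l{\left(H,R \right)} = -8$ ($l{\left(H,R \right)} = -3 - 5 = -8$)
$1330 - 21 \left(0 + l{\left(-5,0 \right)}\right) = 1330 - 21 \left(0 - 8\right) = 1330 - 21 \left(-8\right) = 1330 - -168 = 1330 + 168 = 1498$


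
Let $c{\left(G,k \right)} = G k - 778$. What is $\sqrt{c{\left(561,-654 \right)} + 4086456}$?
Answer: $8 \sqrt{58106} \approx 1928.4$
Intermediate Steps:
$c{\left(G,k \right)} = -778 + G k$
$\sqrt{c{\left(561,-654 \right)} + 4086456} = \sqrt{\left(-778 + 561 \left(-654\right)\right) + 4086456} = \sqrt{\left(-778 - 366894\right) + 4086456} = \sqrt{-367672 + 4086456} = \sqrt{3718784} = 8 \sqrt{58106}$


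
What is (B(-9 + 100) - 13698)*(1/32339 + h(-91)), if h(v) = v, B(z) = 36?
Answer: 40205189376/32339 ≈ 1.2432e+6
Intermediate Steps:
(B(-9 + 100) - 13698)*(1/32339 + h(-91)) = (36 - 13698)*(1/32339 - 91) = -13662*(1/32339 - 91) = -13662*(-2942848/32339) = 40205189376/32339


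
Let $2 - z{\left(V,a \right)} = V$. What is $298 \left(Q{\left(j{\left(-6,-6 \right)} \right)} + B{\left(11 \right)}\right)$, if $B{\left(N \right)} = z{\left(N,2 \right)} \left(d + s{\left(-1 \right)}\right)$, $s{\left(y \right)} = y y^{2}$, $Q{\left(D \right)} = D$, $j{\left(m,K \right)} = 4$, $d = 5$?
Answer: $-9536$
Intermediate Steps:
$z{\left(V,a \right)} = 2 - V$
$s{\left(y \right)} = y^{3}$
$B{\left(N \right)} = 8 - 4 N$ ($B{\left(N \right)} = \left(2 - N\right) \left(5 + \left(-1\right)^{3}\right) = \left(2 - N\right) \left(5 - 1\right) = \left(2 - N\right) 4 = 8 - 4 N$)
$298 \left(Q{\left(j{\left(-6,-6 \right)} \right)} + B{\left(11 \right)}\right) = 298 \left(4 + \left(8 - 44\right)\right) = 298 \left(4 - 36\right) = 298 \left(-32\right) = -9536$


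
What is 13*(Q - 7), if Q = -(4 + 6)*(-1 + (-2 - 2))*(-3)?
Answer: -2041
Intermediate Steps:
Q = -150 (Q = -10*(-1 - 4)*(-3) = -10*(-5)*(-3) = -1*(-50)*(-3) = 50*(-3) = -150)
13*(Q - 7) = 13*(-150 - 7) = 13*(-157) = -2041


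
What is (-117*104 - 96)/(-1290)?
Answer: 2044/215 ≈ 9.5070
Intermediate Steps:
(-117*104 - 96)/(-1290) = (-12168 - 96)*(-1/1290) = -12264*(-1/1290) = 2044/215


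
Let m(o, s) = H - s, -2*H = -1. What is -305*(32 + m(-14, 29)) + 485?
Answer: -1165/2 ≈ -582.50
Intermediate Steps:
H = ½ (H = -½*(-1) = ½ ≈ 0.50000)
m(o, s) = ½ - s
-305*(32 + m(-14, 29)) + 485 = -305*(32 + (½ - 1*29)) + 485 = -305*(32 + (½ - 29)) + 485 = -305*(32 - 57/2) + 485 = -305*7/2 + 485 = -2135/2 + 485 = -1165/2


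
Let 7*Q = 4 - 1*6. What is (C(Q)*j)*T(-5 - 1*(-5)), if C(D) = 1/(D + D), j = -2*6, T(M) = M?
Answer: 0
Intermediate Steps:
Q = -2/7 (Q = (4 - 1*6)/7 = (4 - 6)/7 = (1/7)*(-2) = -2/7 ≈ -0.28571)
j = -12
C(D) = 1/(2*D)
(C(Q)*j)*T(-5 - 1*(-5)) = ((1/(2*(-2/7)))*(-12))*(-5 - 1*(-5)) = (((1/2)*(-7/2))*(-12))*(-5 + 5) = -7/4*(-12)*0 = 21*0 = 0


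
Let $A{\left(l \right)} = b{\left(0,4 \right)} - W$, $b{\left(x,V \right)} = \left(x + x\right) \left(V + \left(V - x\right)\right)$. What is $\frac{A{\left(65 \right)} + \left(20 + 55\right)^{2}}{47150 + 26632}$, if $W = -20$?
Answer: $\frac{5645}{73782} \approx 0.076509$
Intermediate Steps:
$b{\left(x,V \right)} = 2 x \left(- x + 2 V\right)$
$A{\left(l \right)} = 20$ ($A{\left(l \right)} = 2 \cdot 0 \left(\left(-1\right) 0 + 2 \cdot 4\right) - -20 = 2 \cdot 0 \left(0 + 8\right) + 20 = 2 \cdot 0 \cdot 8 + 20 = 0 + 20 = 20$)
$\frac{A{\left(65 \right)} + \left(20 + 55\right)^{2}}{47150 + 26632} = \frac{20 + \left(20 + 55\right)^{2}}{47150 + 26632} = \frac{20 + 75^{2}}{73782} = \left(20 + 5625\right) \frac{1}{73782} = 5645 \cdot \frac{1}{73782} = \frac{5645}{73782}$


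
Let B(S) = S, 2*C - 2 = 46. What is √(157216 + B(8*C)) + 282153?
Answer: 282153 + 4*√9838 ≈ 2.8255e+5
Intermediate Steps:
C = 24 (C = 1 + (½)*46 = 1 + 23 = 24)
√(157216 + B(8*C)) + 282153 = √(157216 + 8*24) + 282153 = √(157216 + 192) + 282153 = √157408 + 282153 = 4*√9838 + 282153 = 282153 + 4*√9838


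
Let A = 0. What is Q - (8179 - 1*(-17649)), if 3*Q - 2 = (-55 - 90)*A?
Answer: -77482/3 ≈ -25827.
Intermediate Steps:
Q = 2/3 (Q = 2/3 + ((-55 - 90)*0)/3 = 2/3 + (-145*0)/3 = 2/3 + (1/3)*0 = 2/3 + 0 = 2/3 ≈ 0.66667)
Q - (8179 - 1*(-17649)) = 2/3 - (8179 - 1*(-17649)) = 2/3 - (8179 + 17649) = 2/3 - 1*25828 = 2/3 - 25828 = -77482/3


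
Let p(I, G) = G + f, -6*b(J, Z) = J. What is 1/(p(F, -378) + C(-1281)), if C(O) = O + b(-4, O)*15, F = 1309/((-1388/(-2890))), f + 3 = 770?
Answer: -1/882 ≈ -0.0011338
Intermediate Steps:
f = 767 (f = -3 + 770 = 767)
b(J, Z) = -J/6
F = 1891505/694 (F = 1309/((-1388*(-1/2890))) = 1309/(694/1445) = 1309*(1445/694) = 1891505/694 ≈ 2725.5)
p(I, G) = 767 + G (p(I, G) = G + 767 = 767 + G)
C(O) = 10 + O (C(O) = O - ⅙*(-4)*15 = O + (⅔)*15 = O + 10 = 10 + O)
1/(p(F, -378) + C(-1281)) = 1/((767 - 378) + (10 - 1281)) = 1/(389 - 1271) = 1/(-882) = -1/882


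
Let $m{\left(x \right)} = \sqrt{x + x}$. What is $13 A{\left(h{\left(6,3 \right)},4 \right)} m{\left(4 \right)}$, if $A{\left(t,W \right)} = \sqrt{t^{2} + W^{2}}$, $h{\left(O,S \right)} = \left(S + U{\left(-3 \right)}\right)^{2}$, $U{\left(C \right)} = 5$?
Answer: $104 \sqrt{514} \approx 2357.8$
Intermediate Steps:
$m{\left(x \right)} = \sqrt{2} \sqrt{x}$ ($m{\left(x \right)} = \sqrt{2 x} = \sqrt{2} \sqrt{x}$)
$h{\left(O,S \right)} = \left(5 + S\right)^{2}$ ($h{\left(O,S \right)} = \left(S + 5\right)^{2} = \left(5 + S\right)^{2}$)
$A{\left(t,W \right)} = \sqrt{W^{2} + t^{2}}$
$13 A{\left(h{\left(6,3 \right)},4 \right)} m{\left(4 \right)} = 13 \sqrt{4^{2} + \left(\left(5 + 3\right)^{2}\right)^{2}} \sqrt{2} \sqrt{4} = 13 \sqrt{16 + \left(8^{2}\right)^{2}} \sqrt{2} \cdot 2 = 13 \sqrt{16 + 64^{2}} \cdot 2 \sqrt{2} = 13 \sqrt{16 + 4096} \cdot 2 \sqrt{2} = 13 \sqrt{4112} \cdot 2 \sqrt{2} = 13 \cdot 4 \sqrt{257} \cdot 2 \sqrt{2} = 52 \sqrt{257} \cdot 2 \sqrt{2} = 104 \sqrt{514}$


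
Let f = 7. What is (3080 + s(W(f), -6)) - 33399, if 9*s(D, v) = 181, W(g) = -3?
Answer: -272690/9 ≈ -30299.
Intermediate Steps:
s(D, v) = 181/9 (s(D, v) = (⅑)*181 = 181/9)
(3080 + s(W(f), -6)) - 33399 = (3080 + 181/9) - 33399 = 27901/9 - 33399 = -272690/9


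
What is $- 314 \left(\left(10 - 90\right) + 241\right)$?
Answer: $-50554$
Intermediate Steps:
$- 314 \left(\left(10 - 90\right) + 241\right) = - 314 \left(-80 + 241\right) = \left(-314\right) 161 = -50554$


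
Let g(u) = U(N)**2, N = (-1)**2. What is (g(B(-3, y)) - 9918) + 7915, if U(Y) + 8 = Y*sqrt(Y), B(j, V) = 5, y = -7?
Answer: -1954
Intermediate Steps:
N = 1
U(Y) = -8 + Y**(3/2) (U(Y) = -8 + Y*sqrt(Y) = -8 + Y**(3/2))
g(u) = 49 (g(u) = (-8 + 1**(3/2))**2 = (-8 + 1)**2 = (-7)**2 = 49)
(g(B(-3, y)) - 9918) + 7915 = (49 - 9918) + 7915 = -9869 + 7915 = -1954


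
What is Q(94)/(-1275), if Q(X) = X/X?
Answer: -1/1275 ≈ -0.00078431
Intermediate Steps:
Q(X) = 1
Q(94)/(-1275) = 1/(-1275) = 1*(-1/1275) = -1/1275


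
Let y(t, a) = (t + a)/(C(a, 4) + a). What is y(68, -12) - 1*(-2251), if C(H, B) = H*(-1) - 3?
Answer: 6697/3 ≈ 2232.3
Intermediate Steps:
C(H, B) = -3 - H (C(H, B) = -H - 3 = -3 - H)
y(t, a) = -a/3 - t/3 (y(t, a) = (t + a)/((-3 - a) + a) = (a + t)/(-3) = (a + t)*(-⅓) = -a/3 - t/3)
y(68, -12) - 1*(-2251) = (-⅓*(-12) - ⅓*68) - 1*(-2251) = (4 - 68/3) + 2251 = -56/3 + 2251 = 6697/3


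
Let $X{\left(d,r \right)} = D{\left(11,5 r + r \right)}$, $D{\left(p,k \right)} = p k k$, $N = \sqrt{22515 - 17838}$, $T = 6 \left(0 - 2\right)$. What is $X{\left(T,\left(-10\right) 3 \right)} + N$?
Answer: $356400 + \sqrt{4677} \approx 3.5647 \cdot 10^{5}$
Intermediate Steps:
$T = -12$ ($T = 6 \left(-2\right) = -12$)
$N = \sqrt{4677} \approx 68.389$
$D{\left(p,k \right)} = p k^{2}$ ($D{\left(p,k \right)} = k p k = p k^{2}$)
$X{\left(d,r \right)} = 396 r^{2}$ ($X{\left(d,r \right)} = 11 \left(5 r + r\right)^{2} = 11 \left(6 r\right)^{2} = 11 \cdot 36 r^{2} = 396 r^{2}$)
$X{\left(T,\left(-10\right) 3 \right)} + N = 396 \left(\left(-10\right) 3\right)^{2} + \sqrt{4677} = 396 \left(-30\right)^{2} + \sqrt{4677} = 396 \cdot 900 + \sqrt{4677} = 356400 + \sqrt{4677}$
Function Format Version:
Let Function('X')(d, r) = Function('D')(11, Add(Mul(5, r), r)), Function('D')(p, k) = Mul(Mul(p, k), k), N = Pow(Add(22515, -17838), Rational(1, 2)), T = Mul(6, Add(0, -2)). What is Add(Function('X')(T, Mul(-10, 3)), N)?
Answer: Add(356400, Pow(4677, Rational(1, 2))) ≈ 3.5647e+5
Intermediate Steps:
T = -12 (T = Mul(6, -2) = -12)
N = Pow(4677, Rational(1, 2)) ≈ 68.389
Function('D')(p, k) = Mul(p, Pow(k, 2)) (Function('D')(p, k) = Mul(Mul(k, p), k) = Mul(p, Pow(k, 2)))
Function('X')(d, r) = Mul(396, Pow(r, 2)) (Function('X')(d, r) = Mul(11, Pow(Add(Mul(5, r), r), 2)) = Mul(11, Pow(Mul(6, r), 2)) = Mul(11, Mul(36, Pow(r, 2))) = Mul(396, Pow(r, 2)))
Add(Function('X')(T, Mul(-10, 3)), N) = Add(Mul(396, Pow(Mul(-10, 3), 2)), Pow(4677, Rational(1, 2))) = Add(Mul(396, Pow(-30, 2)), Pow(4677, Rational(1, 2))) = Add(Mul(396, 900), Pow(4677, Rational(1, 2))) = Add(356400, Pow(4677, Rational(1, 2)))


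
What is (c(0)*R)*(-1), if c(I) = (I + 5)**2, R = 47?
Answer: -1175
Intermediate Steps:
c(I) = (5 + I)**2
(c(0)*R)*(-1) = ((5 + 0)**2*47)*(-1) = (5**2*47)*(-1) = (25*47)*(-1) = 1175*(-1) = -1175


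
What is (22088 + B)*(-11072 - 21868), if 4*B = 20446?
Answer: -895951530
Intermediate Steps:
B = 10223/2 (B = (1/4)*20446 = 10223/2 ≈ 5111.5)
(22088 + B)*(-11072 - 21868) = (22088 + 10223/2)*(-11072 - 21868) = (54399/2)*(-32940) = -895951530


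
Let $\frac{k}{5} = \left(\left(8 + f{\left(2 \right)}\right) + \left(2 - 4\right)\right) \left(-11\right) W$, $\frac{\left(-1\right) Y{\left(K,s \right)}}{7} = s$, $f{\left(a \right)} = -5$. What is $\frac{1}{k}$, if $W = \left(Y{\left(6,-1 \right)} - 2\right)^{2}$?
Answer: $- \frac{1}{1375} \approx -0.00072727$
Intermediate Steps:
$Y{\left(K,s \right)} = - 7 s$
$W = 25$ ($W = \left(\left(-7\right) \left(-1\right) - 2\right)^{2} = \left(7 - 2\right)^{2} = 5^{2} = 25$)
$k = -1375$ ($k = 5 \left(\left(8 - 5\right) + \left(2 - 4\right)\right) \left(-11\right) 25 = 5 \left(3 - 2\right) \left(-11\right) 25 = 5 \cdot 1 \left(-11\right) 25 = 5 \left(\left(-11\right) 25\right) = 5 \left(-275\right) = -1375$)
$\frac{1}{k} = \frac{1}{-1375} = - \frac{1}{1375}$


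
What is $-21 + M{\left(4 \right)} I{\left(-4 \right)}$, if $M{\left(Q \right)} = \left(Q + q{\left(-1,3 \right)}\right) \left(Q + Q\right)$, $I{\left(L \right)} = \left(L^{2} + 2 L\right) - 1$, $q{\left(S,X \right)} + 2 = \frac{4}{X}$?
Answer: $\frac{497}{3} \approx 165.67$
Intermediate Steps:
$q{\left(S,X \right)} = -2 + \frac{4}{X}$
$I{\left(L \right)} = -1 + L^{2} + 2 L$
$M{\left(Q \right)} = 2 Q \left(- \frac{2}{3} + Q\right)$ ($M{\left(Q \right)} = \left(Q - \left(2 - \frac{4}{3}\right)\right) \left(Q + Q\right) = \left(Q + \left(-2 + 4 \cdot \frac{1}{3}\right)\right) 2 Q = \left(Q + \left(-2 + \frac{4}{3}\right)\right) 2 Q = \left(Q - \frac{2}{3}\right) 2 Q = \left(- \frac{2}{3} + Q\right) 2 Q = 2 Q \left(- \frac{2}{3} + Q\right)$)
$-21 + M{\left(4 \right)} I{\left(-4 \right)} = -21 + \frac{2}{3} \cdot 4 \left(-2 + 3 \cdot 4\right) \left(-1 + \left(-4\right)^{2} + 2 \left(-4\right)\right) = -21 + \frac{2}{3} \cdot 4 \left(-2 + 12\right) \left(-1 + 16 - 8\right) = -21 + \frac{2}{3} \cdot 4 \cdot 10 \cdot 7 = -21 + \frac{80}{3} \cdot 7 = -21 + \frac{560}{3} = \frac{497}{3}$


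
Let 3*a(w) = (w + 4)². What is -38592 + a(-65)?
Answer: -112055/3 ≈ -37352.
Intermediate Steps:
a(w) = (4 + w)²/3 (a(w) = (w + 4)²/3 = (4 + w)²/3)
-38592 + a(-65) = -38592 + (4 - 65)²/3 = -38592 + (⅓)*(-61)² = -38592 + (⅓)*3721 = -38592 + 3721/3 = -112055/3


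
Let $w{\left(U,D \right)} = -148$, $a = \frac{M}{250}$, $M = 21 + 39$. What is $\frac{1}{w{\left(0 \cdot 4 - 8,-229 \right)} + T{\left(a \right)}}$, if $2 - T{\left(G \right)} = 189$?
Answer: $- \frac{1}{335} \approx -0.0029851$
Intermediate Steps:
$M = 60$
$a = \frac{6}{25}$ ($a = \frac{60}{250} = 60 \cdot \frac{1}{250} = \frac{6}{25} \approx 0.24$)
$T{\left(G \right)} = -187$ ($T{\left(G \right)} = 2 - 189 = -187$)
$\frac{1}{w{\left(0 \cdot 4 - 8,-229 \right)} + T{\left(a \right)}} = \frac{1}{-148 - 187} = \frac{1}{-335} = - \frac{1}{335}$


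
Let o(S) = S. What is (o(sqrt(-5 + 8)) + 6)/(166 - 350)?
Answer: -3/92 - sqrt(3)/184 ≈ -0.042022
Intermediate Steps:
(o(sqrt(-5 + 8)) + 6)/(166 - 350) = (sqrt(-5 + 8) + 6)/(166 - 350) = (sqrt(3) + 6)/(-184) = (6 + sqrt(3))*(-1/184) = -3/92 - sqrt(3)/184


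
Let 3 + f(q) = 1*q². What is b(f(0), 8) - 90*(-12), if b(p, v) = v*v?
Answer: 1144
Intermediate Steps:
f(q) = -3 + q² (f(q) = -3 + 1*q² = -3 + q²)
b(p, v) = v²
b(f(0), 8) - 90*(-12) = 8² - 90*(-12) = 64 + 1080 = 1144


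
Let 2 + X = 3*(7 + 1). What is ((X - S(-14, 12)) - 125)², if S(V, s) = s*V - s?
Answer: 5929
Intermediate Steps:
X = 22 (X = -2 + 3*(7 + 1) = -2 + 3*8 = -2 + 24 = 22)
S(V, s) = -s + V*s (S(V, s) = V*s - s = -s + V*s)
((X - S(-14, 12)) - 125)² = ((22 - 12*(-1 - 14)) - 125)² = ((22 - 12*(-15)) - 125)² = ((22 - 1*(-180)) - 125)² = ((22 + 180) - 125)² = (202 - 125)² = 77² = 5929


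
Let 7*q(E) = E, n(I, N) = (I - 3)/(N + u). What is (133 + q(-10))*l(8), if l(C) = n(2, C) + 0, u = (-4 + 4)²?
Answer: -921/56 ≈ -16.446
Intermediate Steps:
u = 0 (u = 0² = 0)
n(I, N) = (-3 + I)/N (n(I, N) = (I - 3)/(N + 0) = (-3 + I)/N)
q(E) = E/7
l(C) = -1/C (l(C) = (-3 + 2)/C + 0 = -1/C + 0 = -1/C)
(133 + q(-10))*l(8) = (133 + (⅐)*(-10))*(-1/8) = (133 - 10/7)*(-1*⅛) = (921/7)*(-⅛) = -921/56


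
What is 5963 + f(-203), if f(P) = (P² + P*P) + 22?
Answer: 88403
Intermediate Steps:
f(P) = 22 + 2*P² (f(P) = (P² + P²) + 22 = 2*P² + 22 = 22 + 2*P²)
5963 + f(-203) = 5963 + (22 + 2*(-203)²) = 5963 + (22 + 2*41209) = 5963 + (22 + 82418) = 5963 + 82440 = 88403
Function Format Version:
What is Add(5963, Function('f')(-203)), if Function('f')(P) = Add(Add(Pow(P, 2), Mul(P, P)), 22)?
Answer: 88403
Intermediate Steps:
Function('f')(P) = Add(22, Mul(2, Pow(P, 2))) (Function('f')(P) = Add(Add(Pow(P, 2), Pow(P, 2)), 22) = Add(Mul(2, Pow(P, 2)), 22) = Add(22, Mul(2, Pow(P, 2))))
Add(5963, Function('f')(-203)) = Add(5963, Add(22, Mul(2, Pow(-203, 2)))) = Add(5963, Add(22, Mul(2, 41209))) = Add(5963, Add(22, 82418)) = Add(5963, 82440) = 88403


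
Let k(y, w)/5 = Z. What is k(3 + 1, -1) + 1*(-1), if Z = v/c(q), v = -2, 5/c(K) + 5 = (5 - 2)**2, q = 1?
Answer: -9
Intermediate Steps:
c(K) = 5/4 (c(K) = 5/(-5 + (5 - 2)**2) = 5/(-5 + 3**2) = 5/(-5 + 9) = 5/4)
Z = -8/5 (Z = -2/5/4 = -2*4/5 = -8/5 ≈ -1.6000)
k(y, w) = -8 (k(y, w) = 5*(-8/5) = -8)
k(3 + 1, -1) + 1*(-1) = -8 + 1*(-1) = -8 - 1 = -9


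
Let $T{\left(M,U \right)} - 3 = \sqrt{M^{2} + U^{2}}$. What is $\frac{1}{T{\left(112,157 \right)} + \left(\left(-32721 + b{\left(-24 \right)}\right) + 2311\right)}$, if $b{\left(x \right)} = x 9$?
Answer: $- \frac{30623}{937730936} - \frac{\sqrt{37193}}{937730936} \approx -3.2862 \cdot 10^{-5}$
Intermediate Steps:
$b{\left(x \right)} = 9 x$
$T{\left(M,U \right)} = 3 + \sqrt{M^{2} + U^{2}}$
$\frac{1}{T{\left(112,157 \right)} + \left(\left(-32721 + b{\left(-24 \right)}\right) + 2311\right)} = \frac{1}{\left(3 + \sqrt{112^{2} + 157^{2}}\right) + \left(\left(-32721 + 9 \left(-24\right)\right) + 2311\right)} = \frac{1}{\left(3 + \sqrt{12544 + 24649}\right) + \left(\left(-32721 - 216\right) + 2311\right)} = \frac{1}{\left(3 + \sqrt{37193}\right) + \left(-32937 + 2311\right)} = \frac{1}{\left(3 + \sqrt{37193}\right) - 30626} = \frac{1}{-30623 + \sqrt{37193}}$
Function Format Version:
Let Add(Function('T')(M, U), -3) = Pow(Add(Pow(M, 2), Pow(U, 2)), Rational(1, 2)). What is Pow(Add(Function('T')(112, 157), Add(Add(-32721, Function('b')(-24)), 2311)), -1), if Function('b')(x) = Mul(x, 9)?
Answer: Add(Rational(-30623, 937730936), Mul(Rational(-1, 937730936), Pow(37193, Rational(1, 2)))) ≈ -3.2862e-5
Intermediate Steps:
Function('b')(x) = Mul(9, x)
Function('T')(M, U) = Add(3, Pow(Add(Pow(M, 2), Pow(U, 2)), Rational(1, 2)))
Pow(Add(Function('T')(112, 157), Add(Add(-32721, Function('b')(-24)), 2311)), -1) = Pow(Add(Add(3, Pow(Add(Pow(112, 2), Pow(157, 2)), Rational(1, 2))), Add(Add(-32721, Mul(9, -24)), 2311)), -1) = Pow(Add(Add(3, Pow(Add(12544, 24649), Rational(1, 2))), Add(Add(-32721, -216), 2311)), -1) = Pow(Add(Add(3, Pow(37193, Rational(1, 2))), Add(-32937, 2311)), -1) = Pow(Add(Add(3, Pow(37193, Rational(1, 2))), -30626), -1) = Pow(Add(-30623, Pow(37193, Rational(1, 2))), -1)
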